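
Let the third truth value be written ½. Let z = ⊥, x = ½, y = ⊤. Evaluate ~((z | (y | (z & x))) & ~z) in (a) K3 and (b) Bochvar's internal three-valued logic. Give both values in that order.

⊥; ½

In K3: z & x = ⊥ & ½ = ⊥
y | (z & x) = ⊤ | ⊥ = ⊤
z | (y | (z & x)) = ⊥ | ⊤ = ⊤
~z = ~⊥ = ⊤
(z | (y | (z & x))) & ~z = ⊤ & ⊤ = ⊤
~((z | (y | (z & x))) & ~z) = ~⊤ = ⊥
In Bochvar's internal three-valued logic: z & x = ⊥ & ½ = ½
y | (z & x) = ⊤ | ½ = ½
z | (y | (z & x)) = ⊥ | ½ = ½
~z = ~⊥ = ⊤
(z | (y | (z & x))) & ~z = ½ & ⊤ = ½
~((z | (y | (z & x))) & ~z) = ~½ = ½
They differ because K3 and Bochvar's internal three-valued logic treat ½ differently under the binary connectives.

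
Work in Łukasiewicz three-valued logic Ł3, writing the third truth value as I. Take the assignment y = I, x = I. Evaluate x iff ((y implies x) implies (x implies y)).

y implies x = I implies I = T
x implies y = I implies I = T
(y implies x) implies (x implies y) = T implies T = T
x iff ((y implies x) implies (x implies y)) = I iff T = I

I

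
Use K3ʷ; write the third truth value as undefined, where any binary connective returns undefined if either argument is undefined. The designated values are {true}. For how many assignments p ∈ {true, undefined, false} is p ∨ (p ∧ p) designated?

1

p=true: true ✓
p=undefined: undefined ·
p=false: false ·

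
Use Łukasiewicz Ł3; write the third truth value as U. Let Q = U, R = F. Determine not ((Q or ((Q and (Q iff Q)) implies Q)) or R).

Q iff Q = U iff U = T  [1 − |½−½|]
Q and (Q iff Q) = U and T = U
(Q and (Q iff Q)) implies Q = U implies U = T
Q or ((Q and (Q iff Q)) implies Q) = U or T = T
(Q or ((Q and (Q iff Q)) implies Q)) or R = T or F = T
not ((Q or ((Q and (Q iff Q)) implies Q)) or R) = not T = F

F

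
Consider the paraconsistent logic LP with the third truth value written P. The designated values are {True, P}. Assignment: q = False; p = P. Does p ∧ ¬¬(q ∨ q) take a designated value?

No

q ∨ q = False ∨ False = False
¬(q ∨ q) = ¬False = True
¬¬(q ∨ q) = ¬True = False
p ∧ ¬¬(q ∨ q) = P ∧ False = False
False ∉ {True, P}.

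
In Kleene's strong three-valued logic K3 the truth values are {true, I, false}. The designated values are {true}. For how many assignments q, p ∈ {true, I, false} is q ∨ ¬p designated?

Of the 9 assignments, 5 give a value in {true}.

5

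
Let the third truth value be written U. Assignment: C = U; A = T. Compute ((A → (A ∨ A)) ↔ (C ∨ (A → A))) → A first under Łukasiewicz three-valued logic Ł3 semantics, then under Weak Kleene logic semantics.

In Łukasiewicz three-valued logic Ł3: A ∨ A = T ∨ T = T
A → (A ∨ A) = T → T = T
A → A = T → T = T
C ∨ (A → A) = U ∨ T = T
(A → (A ∨ A)) ↔ (C ∨ (A → A)) = T ↔ T = T
((A → (A ∨ A)) ↔ (C ∨ (A → A))) → A = T → T = T
In Weak Kleene logic: A ∨ A = T ∨ T = T
A → (A ∨ A) = T → T = T
A → A = T → T = T
C ∨ (A → A) = U ∨ T = U
(A → (A ∨ A)) ↔ (C ∨ (A → A)) = T ↔ U = U
((A → (A ∨ A)) ↔ (C ∨ (A → A))) → A = U → T = U  [any arg is the third value ⇒ result is the third value]
They differ because Łukasiewicz three-valued logic Ł3 and Weak Kleene logic treat U differently under the binary connectives.

T; U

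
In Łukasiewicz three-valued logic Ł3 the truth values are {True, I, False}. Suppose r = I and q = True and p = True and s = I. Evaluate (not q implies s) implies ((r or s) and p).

not q = not True = False
not q implies s = False implies I = True  [min(1, 1−0+½)]
r or s = I or I = I
(r or s) and p = I and True = I
(not q implies s) implies ((r or s) and p) = True implies I = I

I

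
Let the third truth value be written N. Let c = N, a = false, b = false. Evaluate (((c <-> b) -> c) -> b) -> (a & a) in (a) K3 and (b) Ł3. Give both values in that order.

In K3: c <-> b = N <-> false = N
(c <-> b) -> c = N -> N = N
((c <-> b) -> c) -> b = N -> false = N
a & a = false & false = false
(((c <-> b) -> c) -> b) -> (a & a) = N -> false = N
In Ł3: c <-> b = N <-> false = N
(c <-> b) -> c = N -> N = true
((c <-> b) -> c) -> b = true -> false = false
a & a = false & false = false
(((c <-> b) -> c) -> b) -> (a & a) = false -> false = true
They differ because K3 and Ł3 treat N differently under implication.

N; true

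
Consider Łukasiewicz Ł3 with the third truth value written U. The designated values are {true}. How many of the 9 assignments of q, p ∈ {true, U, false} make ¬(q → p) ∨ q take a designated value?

3

Designated under: (q=true, p=true); (q=true, p=U); (q=true, p=false).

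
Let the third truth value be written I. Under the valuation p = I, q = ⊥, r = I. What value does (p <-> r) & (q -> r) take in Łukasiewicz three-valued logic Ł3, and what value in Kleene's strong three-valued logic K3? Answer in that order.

In Łukasiewicz three-valued logic Ł3: p <-> r = I <-> I = ⊤
q -> r = ⊥ -> I = ⊤
(p <-> r) & (q -> r) = ⊤ & ⊤ = ⊤
In Kleene's strong three-valued logic K3: p <-> r = I <-> I = I
q -> r = ⊥ -> I = ⊤
(p <-> r) & (q -> r) = I & ⊤ = I
They differ because Łukasiewicz three-valued logic Ł3 and Kleene's strong three-valued logic K3 treat I differently under implication.

⊤; I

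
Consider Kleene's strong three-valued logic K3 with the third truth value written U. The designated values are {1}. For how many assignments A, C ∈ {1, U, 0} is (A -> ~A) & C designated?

1

Designated under: (A=0, C=1).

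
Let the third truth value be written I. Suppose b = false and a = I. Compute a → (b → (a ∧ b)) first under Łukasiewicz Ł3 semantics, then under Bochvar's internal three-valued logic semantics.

true; I

In Łukasiewicz Ł3: a ∧ b = I ∧ false = false
b → (a ∧ b) = false → false = true
a → (b → (a ∧ b)) = I → true = true
In Bochvar's internal three-valued logic: a ∧ b = I ∧ false = I
b → (a ∧ b) = false → I = I  [any arg is the third value ⇒ result is the third value]
a → (b → (a ∧ b)) = I → I = I
They differ because Łukasiewicz Ł3 and Bochvar's internal three-valued logic treat I differently under the binary connectives.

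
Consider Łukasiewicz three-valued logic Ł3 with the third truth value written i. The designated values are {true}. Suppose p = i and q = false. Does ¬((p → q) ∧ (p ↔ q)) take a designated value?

No

p → q = i → false = i  [min(1, 1−½+0)]
p ↔ q = i ↔ false = i
(p → q) ∧ (p ↔ q) = i ∧ i = i
¬((p → q) ∧ (p ↔ q)) = ¬i = i
i ∉ {true}.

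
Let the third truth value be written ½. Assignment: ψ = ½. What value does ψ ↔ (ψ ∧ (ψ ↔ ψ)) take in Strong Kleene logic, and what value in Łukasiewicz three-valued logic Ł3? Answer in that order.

In Strong Kleene logic: ψ ↔ ψ = ½ ↔ ½ = ½
ψ ∧ (ψ ↔ ψ) = ½ ∧ ½ = ½
ψ ↔ (ψ ∧ (ψ ↔ ψ)) = ½ ↔ ½ = ½
In Łukasiewicz three-valued logic Ł3: ψ ↔ ψ = ½ ↔ ½ = true
ψ ∧ (ψ ↔ ψ) = ½ ∧ true = ½
ψ ↔ (ψ ∧ (ψ ↔ ψ)) = ½ ↔ ½ = true
They differ because Strong Kleene logic and Łukasiewicz three-valued logic Ł3 treat ½ differently under implication.

½; true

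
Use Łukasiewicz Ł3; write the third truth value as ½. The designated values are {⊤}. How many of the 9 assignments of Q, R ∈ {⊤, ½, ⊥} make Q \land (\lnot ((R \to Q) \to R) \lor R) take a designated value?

2

Designated under: (Q=⊤, R=⊤); (Q=⊤, R=⊥).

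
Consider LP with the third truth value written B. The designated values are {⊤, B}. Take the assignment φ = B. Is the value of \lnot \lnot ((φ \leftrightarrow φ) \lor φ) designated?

φ \leftrightarrow φ = B \leftrightarrow B = B
(φ \leftrightarrow φ) \lor φ = B \lor B = B
\lnot ((φ \leftrightarrow φ) \lor φ) = \lnot B = B
\lnot \lnot ((φ \leftrightarrow φ) \lor φ) = \lnot B = B
B ∈ {⊤, B}.

Yes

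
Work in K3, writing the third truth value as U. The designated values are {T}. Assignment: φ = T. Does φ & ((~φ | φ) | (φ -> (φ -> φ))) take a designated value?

Yes

~φ = ~T = F
~φ | φ = F | T = T
φ -> φ = T -> T = T
φ -> (φ -> φ) = T -> T = T
(~φ | φ) | (φ -> (φ -> φ)) = T | T = T
φ & ((~φ | φ) | (φ -> (φ -> φ))) = T & T = T
T ∈ {T}.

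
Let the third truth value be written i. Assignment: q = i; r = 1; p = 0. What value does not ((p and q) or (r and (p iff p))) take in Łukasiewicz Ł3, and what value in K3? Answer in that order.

In Łukasiewicz Ł3: p and q = 0 and i = 0
p iff p = 0 iff 0 = 1
r and (p iff p) = 1 and 1 = 1
(p and q) or (r and (p iff p)) = 0 or 1 = 1
not ((p and q) or (r and (p iff p))) = not 1 = 0
In K3: p and q = 0 and i = 0
p iff p = 0 iff 0 = 1
r and (p iff p) = 1 and 1 = 1
(p and q) or (r and (p iff p)) = 0 or 1 = 1
not ((p and q) or (r and (p iff p))) = not 1 = 0

0; 0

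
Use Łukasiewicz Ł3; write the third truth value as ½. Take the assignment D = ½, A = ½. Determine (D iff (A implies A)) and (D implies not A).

½

A implies A = ½ implies ½ = true
D iff (A implies A) = ½ iff true = ½
not A = not ½ = ½
D implies not A = ½ implies ½ = true
(D iff (A implies A)) and (D implies not A) = ½ and true = ½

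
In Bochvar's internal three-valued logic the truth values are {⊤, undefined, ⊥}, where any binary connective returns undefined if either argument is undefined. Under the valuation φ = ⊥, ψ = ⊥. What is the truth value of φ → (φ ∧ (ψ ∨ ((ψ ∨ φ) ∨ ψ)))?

ψ ∨ φ = ⊥ ∨ ⊥ = ⊥
(ψ ∨ φ) ∨ ψ = ⊥ ∨ ⊥ = ⊥
ψ ∨ ((ψ ∨ φ) ∨ ψ) = ⊥ ∨ ⊥ = ⊥
φ ∧ (ψ ∨ ((ψ ∨ φ) ∨ ψ)) = ⊥ ∧ ⊥ = ⊥
φ → (φ ∧ (ψ ∨ ((ψ ∨ φ) ∨ ψ))) = ⊥ → ⊥ = ⊤

⊤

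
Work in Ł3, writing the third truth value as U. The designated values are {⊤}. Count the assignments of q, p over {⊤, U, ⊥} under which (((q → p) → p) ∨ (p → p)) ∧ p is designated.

Designated under: (q=⊤, p=⊤); (q=U, p=⊤); (q=⊥, p=⊤).

3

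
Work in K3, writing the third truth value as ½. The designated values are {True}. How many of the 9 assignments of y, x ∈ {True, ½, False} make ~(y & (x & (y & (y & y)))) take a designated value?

5

Of the 9 assignments, 5 give a value in {True}.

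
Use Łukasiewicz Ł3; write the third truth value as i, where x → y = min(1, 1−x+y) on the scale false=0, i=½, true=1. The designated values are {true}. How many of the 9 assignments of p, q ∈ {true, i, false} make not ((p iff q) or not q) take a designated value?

Designated under: (p=false, q=true).

1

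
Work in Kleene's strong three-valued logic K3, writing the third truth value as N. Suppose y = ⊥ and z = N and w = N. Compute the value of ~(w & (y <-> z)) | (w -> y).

y <-> z = ⊥ <-> N = N
w & (y <-> z) = N & N = N
~(w & (y <-> z)) = ~N = N
w -> y = N -> ⊥ = N  [~N | ⊥]
~(w & (y <-> z)) | (w -> y) = N | N = N

N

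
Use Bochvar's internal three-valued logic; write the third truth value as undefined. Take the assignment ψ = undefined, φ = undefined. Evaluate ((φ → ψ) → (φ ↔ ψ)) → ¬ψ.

undefined

φ → ψ = undefined → undefined = undefined  [any arg is the third value ⇒ result is the third value]
φ ↔ ψ = undefined ↔ undefined = undefined
(φ → ψ) → (φ ↔ ψ) = undefined → undefined = undefined
¬ψ = ¬undefined = undefined
((φ → ψ) → (φ ↔ ψ)) → ¬ψ = undefined → undefined = undefined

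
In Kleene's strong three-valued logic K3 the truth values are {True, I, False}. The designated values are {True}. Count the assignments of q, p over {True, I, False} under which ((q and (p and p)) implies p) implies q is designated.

Designated under: (q=True, p=True); (q=True, p=I); (q=True, p=False).

3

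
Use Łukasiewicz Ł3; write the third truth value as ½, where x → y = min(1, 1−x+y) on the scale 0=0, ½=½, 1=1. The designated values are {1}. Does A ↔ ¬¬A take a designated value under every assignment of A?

Every assignment of A over {1, ½, 0} gives a value in {1}.
In particular, with A=½: A ↔ ¬¬A = 1.

Yes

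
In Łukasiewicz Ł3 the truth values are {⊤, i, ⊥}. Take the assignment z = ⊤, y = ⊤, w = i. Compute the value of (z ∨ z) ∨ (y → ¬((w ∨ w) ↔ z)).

z ∨ z = ⊤ ∨ ⊤ = ⊤
w ∨ w = i ∨ i = i
(w ∨ w) ↔ z = i ↔ ⊤ = i  [1 − |½−1|]
¬((w ∨ w) ↔ z) = ¬i = i
y → ¬((w ∨ w) ↔ z) = ⊤ → i = i
(z ∨ z) ∨ (y → ¬((w ∨ w) ↔ z)) = ⊤ ∨ i = ⊤

⊤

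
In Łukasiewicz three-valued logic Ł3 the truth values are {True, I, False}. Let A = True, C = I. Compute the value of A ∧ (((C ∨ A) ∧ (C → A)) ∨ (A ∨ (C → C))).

C ∨ A = I ∨ True = True
C → A = I → True = True  [min(1, 1−½+1)]
(C ∨ A) ∧ (C → A) = True ∧ True = True
C → C = I → I = True
A ∨ (C → C) = True ∨ True = True
((C ∨ A) ∧ (C → A)) ∨ (A ∨ (C → C)) = True ∨ True = True
A ∧ (((C ∨ A) ∧ (C → A)) ∨ (A ∨ (C → C))) = True ∧ True = True

True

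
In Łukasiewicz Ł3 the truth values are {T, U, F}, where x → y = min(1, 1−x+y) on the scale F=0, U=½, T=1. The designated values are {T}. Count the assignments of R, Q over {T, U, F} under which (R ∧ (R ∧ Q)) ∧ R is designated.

Designated under: (R=T, Q=T).

1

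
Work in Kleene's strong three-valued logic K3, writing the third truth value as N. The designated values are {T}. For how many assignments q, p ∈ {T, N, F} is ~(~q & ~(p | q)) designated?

Of the 9 assignments, 5 give a value in {T}.

5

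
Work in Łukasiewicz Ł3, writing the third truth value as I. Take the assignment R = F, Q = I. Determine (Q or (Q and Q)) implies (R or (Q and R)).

Q and Q = I and I = I
Q or (Q and Q) = I or I = I
Q and R = I and F = F
R or (Q and R) = F or F = F
(Q or (Q and Q)) implies (R or (Q and R)) = I implies F = I  [min(1, 1−½+0)]

I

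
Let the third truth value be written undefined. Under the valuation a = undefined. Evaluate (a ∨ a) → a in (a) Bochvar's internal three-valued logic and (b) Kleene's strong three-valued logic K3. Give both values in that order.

In Bochvar's internal three-valued logic: a ∨ a = undefined ∨ undefined = undefined
(a ∨ a) → a = undefined → undefined = undefined
In Kleene's strong three-valued logic K3: a ∨ a = undefined ∨ undefined = undefined
(a ∨ a) → a = undefined → undefined = undefined

undefined; undefined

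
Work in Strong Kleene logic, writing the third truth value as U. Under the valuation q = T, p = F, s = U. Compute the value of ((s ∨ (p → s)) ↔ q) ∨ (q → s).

p → s = F → U = T  [¬F ∨ U]
s ∨ (p → s) = U ∨ T = T
(s ∨ (p → s)) ↔ q = T ↔ T = T
q → s = T → U = U
((s ∨ (p → s)) ↔ q) ∨ (q → s) = T ∨ U = T

T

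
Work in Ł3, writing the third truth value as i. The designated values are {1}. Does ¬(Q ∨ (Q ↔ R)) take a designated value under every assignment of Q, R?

Countermodel: Q=1, R=1 gives 0, which is not designated.

No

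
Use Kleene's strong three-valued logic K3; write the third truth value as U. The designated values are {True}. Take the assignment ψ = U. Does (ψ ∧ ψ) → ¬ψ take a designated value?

No

ψ ∧ ψ = U ∧ U = U
¬ψ = ¬U = U
(ψ ∧ ψ) → ¬ψ = U → U = U  [¬U ∨ U]
U ∉ {True}.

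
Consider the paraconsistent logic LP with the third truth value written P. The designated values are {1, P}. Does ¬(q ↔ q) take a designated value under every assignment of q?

No

Countermodel: q=1 gives 0, which is not designated.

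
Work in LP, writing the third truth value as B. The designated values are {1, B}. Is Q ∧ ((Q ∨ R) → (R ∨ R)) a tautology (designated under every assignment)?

No

Countermodel: Q=1, R=0 gives 0, which is not designated.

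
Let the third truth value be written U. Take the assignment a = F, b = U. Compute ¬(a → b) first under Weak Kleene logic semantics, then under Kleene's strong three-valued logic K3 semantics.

In Weak Kleene logic: a → b = F → U = U
¬(a → b) = ¬U = U
In Kleene's strong three-valued logic K3: a → b = F → U = T  [¬F ∨ U]
¬(a → b) = ¬T = F
They differ because Weak Kleene logic and Kleene's strong three-valued logic K3 treat U differently under the binary connectives.

U; F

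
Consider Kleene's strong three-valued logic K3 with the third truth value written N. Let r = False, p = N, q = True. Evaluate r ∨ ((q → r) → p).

q → r = True → False = False
(q → r) → p = False → N = True  [¬False ∨ N]
r ∨ ((q → r) → p) = False ∨ True = True

True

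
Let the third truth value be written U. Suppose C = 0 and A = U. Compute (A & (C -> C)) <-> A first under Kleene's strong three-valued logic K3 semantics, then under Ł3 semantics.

In Kleene's strong three-valued logic K3: C -> C = 0 -> 0 = 1
A & (C -> C) = U & 1 = U
(A & (C -> C)) <-> A = U <-> U = U
In Ł3: C -> C = 0 -> 0 = 1
A & (C -> C) = U & 1 = U
(A & (C -> C)) <-> A = U <-> U = 1  [1 − |½−½|]
They differ because Kleene's strong three-valued logic K3 and Ł3 treat U differently under implication.

U; 1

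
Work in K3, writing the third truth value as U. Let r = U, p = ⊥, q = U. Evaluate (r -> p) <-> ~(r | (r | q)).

r -> p = U -> ⊥ = U
r | q = U | U = U
r | (r | q) = U | U = U
~(r | (r | q)) = ~U = U
(r -> p) <-> ~(r | (r | q)) = U <-> U = U

U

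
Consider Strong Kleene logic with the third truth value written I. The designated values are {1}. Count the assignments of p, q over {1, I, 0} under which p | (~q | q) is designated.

Of the 9 assignments, 7 give a value in {1}.

7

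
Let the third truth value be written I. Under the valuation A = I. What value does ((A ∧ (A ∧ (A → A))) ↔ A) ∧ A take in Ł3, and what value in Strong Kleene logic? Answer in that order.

In Ł3: A → A = I → I = T  [min(1, 1−½+½)]
A ∧ (A → A) = I ∧ T = I
A ∧ (A ∧ (A → A)) = I ∧ I = I
(A ∧ (A ∧ (A → A))) ↔ A = I ↔ I = T
((A ∧ (A ∧ (A → A))) ↔ A) ∧ A = T ∧ I = I
In Strong Kleene logic: A → A = I → I = I  [¬I ∨ I]
A ∧ (A → A) = I ∧ I = I
A ∧ (A ∧ (A → A)) = I ∧ I = I
(A ∧ (A ∧ (A → A))) ↔ A = I ↔ I = I
((A ∧ (A ∧ (A → A))) ↔ A) ∧ A = I ∧ I = I

I; I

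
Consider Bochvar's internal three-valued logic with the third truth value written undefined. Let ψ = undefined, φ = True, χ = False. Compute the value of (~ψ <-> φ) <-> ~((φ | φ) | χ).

~ψ = ~undefined = undefined
~ψ <-> φ = undefined <-> True = undefined
φ | φ = True | True = True
(φ | φ) | χ = True | False = True
~((φ | φ) | χ) = ~True = False
(~ψ <-> φ) <-> ~((φ | φ) | χ) = undefined <-> False = undefined

undefined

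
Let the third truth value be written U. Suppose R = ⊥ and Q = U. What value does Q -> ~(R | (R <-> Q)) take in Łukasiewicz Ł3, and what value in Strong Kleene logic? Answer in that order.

In Łukasiewicz Ł3: R <-> Q = ⊥ <-> U = U  [1 − |0−½|]
R | (R <-> Q) = ⊥ | U = U
~(R | (R <-> Q)) = ~U = U
Q -> ~(R | (R <-> Q)) = U -> U = ⊤
In Strong Kleene logic: R <-> Q = ⊥ <-> U = U
R | (R <-> Q) = ⊥ | U = U
~(R | (R <-> Q)) = ~U = U
Q -> ~(R | (R <-> Q)) = U -> U = U
They differ because Łukasiewicz Ł3 and Strong Kleene logic treat U differently under implication.

⊤; U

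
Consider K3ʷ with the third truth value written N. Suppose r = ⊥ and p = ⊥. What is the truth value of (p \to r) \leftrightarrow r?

⊥

p \to r = ⊥ \to ⊥ = ⊤
(p \to r) \leftrightarrow r = ⊤ \leftrightarrow ⊥ = ⊥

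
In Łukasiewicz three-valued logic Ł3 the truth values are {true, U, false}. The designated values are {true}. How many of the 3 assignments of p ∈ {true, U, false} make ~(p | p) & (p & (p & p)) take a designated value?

0

p=true: false ·
p=U: U ·
p=false: false ·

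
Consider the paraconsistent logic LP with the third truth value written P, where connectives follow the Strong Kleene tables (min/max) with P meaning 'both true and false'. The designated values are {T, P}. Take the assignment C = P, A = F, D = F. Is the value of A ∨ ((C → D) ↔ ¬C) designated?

C → D = P → F = P  [¬P ∨ F]
¬C = ¬P = P
(C → D) ↔ ¬C = P ↔ P = P
A ∨ ((C → D) ↔ ¬C) = F ∨ P = P
P ∈ {T, P}.

Yes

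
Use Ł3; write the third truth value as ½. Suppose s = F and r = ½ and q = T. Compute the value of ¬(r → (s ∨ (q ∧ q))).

q ∧ q = T ∧ T = T
s ∨ (q ∧ q) = F ∨ T = T
r → (s ∨ (q ∧ q)) = ½ → T = T
¬(r → (s ∨ (q ∧ q))) = ¬T = F

F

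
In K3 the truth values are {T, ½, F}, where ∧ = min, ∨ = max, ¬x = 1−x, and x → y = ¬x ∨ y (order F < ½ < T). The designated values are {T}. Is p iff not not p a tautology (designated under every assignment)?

No

Countermodel: p=½ gives ½, which is not designated.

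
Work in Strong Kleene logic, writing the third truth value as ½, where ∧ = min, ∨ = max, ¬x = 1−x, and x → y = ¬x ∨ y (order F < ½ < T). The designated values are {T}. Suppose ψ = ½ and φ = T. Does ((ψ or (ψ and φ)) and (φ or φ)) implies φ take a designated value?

ψ and φ = ½ and T = ½
ψ or (ψ and φ) = ½ or ½ = ½
φ or φ = T or T = T
(ψ or (ψ and φ)) and (φ or φ) = ½ and T = ½
((ψ or (ψ and φ)) and (φ or φ)) implies φ = ½ implies T = T  [not ½ or T]
T ∈ {T}.

Yes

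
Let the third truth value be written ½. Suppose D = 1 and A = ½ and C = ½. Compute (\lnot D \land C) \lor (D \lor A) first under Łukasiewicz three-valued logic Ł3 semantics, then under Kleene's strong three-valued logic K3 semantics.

In Łukasiewicz three-valued logic Ł3: \lnot D = \lnot 1 = 0
\lnot D \land C = 0 \land ½ = 0
D \lor A = 1 \lor ½ = 1
(\lnot D \land C) \lor (D \lor A) = 0 \lor 1 = 1
In Kleene's strong three-valued logic K3: \lnot D = \lnot 1 = 0
\lnot D \land C = 0 \land ½ = 0
D \lor A = 1 \lor ½ = 1
(\lnot D \land C) \lor (D \lor A) = 0 \lor 1 = 1

1; 1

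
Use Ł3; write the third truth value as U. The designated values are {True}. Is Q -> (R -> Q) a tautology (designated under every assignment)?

Every assignment of Q, R over {True, U, False} gives a value in {True}.
In particular, with Q=U, R=U: Q -> (R -> Q) = True.

Yes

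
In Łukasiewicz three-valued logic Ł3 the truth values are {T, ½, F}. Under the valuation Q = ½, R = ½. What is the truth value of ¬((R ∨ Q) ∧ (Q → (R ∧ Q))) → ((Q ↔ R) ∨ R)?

T

R ∨ Q = ½ ∨ ½ = ½
R ∧ Q = ½ ∧ ½ = ½
Q → (R ∧ Q) = ½ → ½ = T
(R ∨ Q) ∧ (Q → (R ∧ Q)) = ½ ∧ T = ½
¬((R ∨ Q) ∧ (Q → (R ∧ Q))) = ¬½ = ½
Q ↔ R = ½ ↔ ½ = T
(Q ↔ R) ∨ R = T ∨ ½ = T
¬((R ∨ Q) ∧ (Q → (R ∧ Q))) → ((Q ↔ R) ∨ R) = ½ → T = T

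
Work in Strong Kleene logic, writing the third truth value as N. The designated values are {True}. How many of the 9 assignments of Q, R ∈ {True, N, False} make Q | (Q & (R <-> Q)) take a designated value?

Designated under: (Q=True, R=True); (Q=True, R=N); (Q=True, R=False).

3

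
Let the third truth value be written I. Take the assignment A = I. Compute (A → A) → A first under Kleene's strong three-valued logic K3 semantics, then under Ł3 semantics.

In Kleene's strong three-valued logic K3: A → A = I → I = I  [¬I ∨ I]
(A → A) → A = I → I = I
In Ł3: A → A = I → I = true  [min(1, 1−½+½)]
(A → A) → A = true → I = I

I; I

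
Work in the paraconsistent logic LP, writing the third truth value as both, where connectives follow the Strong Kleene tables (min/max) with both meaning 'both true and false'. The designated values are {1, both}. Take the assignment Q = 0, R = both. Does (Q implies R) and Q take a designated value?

No

Q implies R = 0 implies both = 1  [not 0 or both]
(Q implies R) and Q = 1 and 0 = 0
0 ∉ {1, both}.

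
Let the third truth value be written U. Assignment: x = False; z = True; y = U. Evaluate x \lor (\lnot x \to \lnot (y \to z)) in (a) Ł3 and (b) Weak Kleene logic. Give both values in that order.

In Ł3: \lnot x = \lnot False = True
y \to z = U \to True = True  [min(1, 1−½+1)]
\lnot (y \to z) = \lnot True = False
\lnot x \to \lnot (y \to z) = True \to False = False
x \lor (\lnot x \to \lnot (y \to z)) = False \lor False = False
In Weak Kleene logic: \lnot x = \lnot False = True
y \to z = U \to True = U
\lnot (y \to z) = \lnot U = U
\lnot x \to \lnot (y \to z) = True \to U = U
x \lor (\lnot x \to \lnot (y \to z)) = False \lor U = U
They differ because Ł3 and Weak Kleene logic treat U differently under the binary connectives.

False; U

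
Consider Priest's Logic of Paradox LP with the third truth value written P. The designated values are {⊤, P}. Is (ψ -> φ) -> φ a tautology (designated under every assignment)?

No

Countermodel: ψ=⊥, φ=⊥ gives ⊥, which is not designated.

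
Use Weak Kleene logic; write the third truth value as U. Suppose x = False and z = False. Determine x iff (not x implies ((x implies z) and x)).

True

not x = not False = True
x implies z = False implies False = True
(x implies z) and x = True and False = False
not x implies ((x implies z) and x) = True implies False = False
x iff (not x implies ((x implies z) and x)) = False iff False = True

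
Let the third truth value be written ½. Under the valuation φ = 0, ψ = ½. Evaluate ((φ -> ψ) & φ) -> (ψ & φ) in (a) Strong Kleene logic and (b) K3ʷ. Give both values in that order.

In Strong Kleene logic: φ -> ψ = 0 -> ½ = 1  [~0 | ½]
(φ -> ψ) & φ = 1 & 0 = 0
ψ & φ = ½ & 0 = 0
((φ -> ψ) & φ) -> (ψ & φ) = 0 -> 0 = 1
In K3ʷ: φ -> ψ = 0 -> ½ = ½
(φ -> ψ) & φ = ½ & 0 = ½
ψ & φ = ½ & 0 = ½
((φ -> ψ) & φ) -> (ψ & φ) = ½ -> ½ = ½
They differ because Strong Kleene logic and K3ʷ treat ½ differently under the binary connectives.

1; ½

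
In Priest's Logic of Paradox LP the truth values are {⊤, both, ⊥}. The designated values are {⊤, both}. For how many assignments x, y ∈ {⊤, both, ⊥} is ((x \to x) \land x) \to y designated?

8

Of the 9 assignments, 8 give a value in {⊤, both}.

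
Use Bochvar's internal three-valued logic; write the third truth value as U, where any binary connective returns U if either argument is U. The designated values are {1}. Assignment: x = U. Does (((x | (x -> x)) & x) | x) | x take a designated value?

No

x -> x = U -> U = U  [any arg is the third value ⇒ result is the third value]
x | (x -> x) = U | U = U
(x | (x -> x)) & x = U & U = U
((x | (x -> x)) & x) | x = U | U = U
(((x | (x -> x)) & x) | x) | x = U | U = U
U ∉ {1}.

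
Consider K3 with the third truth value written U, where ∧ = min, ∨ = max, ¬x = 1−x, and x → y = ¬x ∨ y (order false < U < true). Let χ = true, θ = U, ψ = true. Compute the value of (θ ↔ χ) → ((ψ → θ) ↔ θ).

θ ↔ χ = U ↔ true = U
ψ → θ = true → U = U  [¬true ∨ U]
(ψ → θ) ↔ θ = U ↔ U = U
(θ ↔ χ) → ((ψ → θ) ↔ θ) = U → U = U

U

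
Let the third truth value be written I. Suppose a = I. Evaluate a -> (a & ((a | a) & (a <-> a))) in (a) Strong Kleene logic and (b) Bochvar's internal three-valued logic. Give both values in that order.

In Strong Kleene logic: a | a = I | I = I
a <-> a = I <-> I = I
(a | a) & (a <-> a) = I & I = I
a & ((a | a) & (a <-> a)) = I & I = I
a -> (a & ((a | a) & (a <-> a))) = I -> I = I  [~I | I]
In Bochvar's internal three-valued logic: a | a = I | I = I
a <-> a = I <-> I = I
(a | a) & (a <-> a) = I & I = I
a & ((a | a) & (a <-> a)) = I & I = I
a -> (a & ((a | a) & (a <-> a))) = I -> I = I  [any arg is the third value ⇒ result is the third value]

I; I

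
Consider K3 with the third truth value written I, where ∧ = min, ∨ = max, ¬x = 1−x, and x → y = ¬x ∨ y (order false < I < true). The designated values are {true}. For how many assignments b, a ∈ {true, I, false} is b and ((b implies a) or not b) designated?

Designated under: (b=true, a=true).

1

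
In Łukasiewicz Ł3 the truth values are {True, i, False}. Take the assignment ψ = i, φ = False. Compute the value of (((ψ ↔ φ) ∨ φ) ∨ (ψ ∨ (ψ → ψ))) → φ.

ψ ↔ φ = i ↔ False = i  [1 − |½−0|]
(ψ ↔ φ) ∨ φ = i ∨ False = i
ψ → ψ = i → i = True
ψ ∨ (ψ → ψ) = i ∨ True = True
((ψ ↔ φ) ∨ φ) ∨ (ψ ∨ (ψ → ψ)) = i ∨ True = True
(((ψ ↔ φ) ∨ φ) ∨ (ψ ∨ (ψ → ψ))) → φ = True → False = False

False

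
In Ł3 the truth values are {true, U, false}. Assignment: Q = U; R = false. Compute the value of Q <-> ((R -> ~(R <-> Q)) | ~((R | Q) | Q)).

R <-> Q = false <-> U = U
~(R <-> Q) = ~U = U
R -> ~(R <-> Q) = false -> U = true
R | Q = false | U = U
(R | Q) | Q = U | U = U
~((R | Q) | Q) = ~U = U
(R -> ~(R <-> Q)) | ~((R | Q) | Q) = true | U = true
Q <-> ((R -> ~(R <-> Q)) | ~((R | Q) | Q)) = U <-> true = U

U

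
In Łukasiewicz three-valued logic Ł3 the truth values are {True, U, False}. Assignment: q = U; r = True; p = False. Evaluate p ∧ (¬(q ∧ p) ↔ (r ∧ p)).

False

q ∧ p = U ∧ False = False
¬(q ∧ p) = ¬False = True
r ∧ p = True ∧ False = False
¬(q ∧ p) ↔ (r ∧ p) = True ↔ False = False
p ∧ (¬(q ∧ p) ↔ (r ∧ p)) = False ∧ False = False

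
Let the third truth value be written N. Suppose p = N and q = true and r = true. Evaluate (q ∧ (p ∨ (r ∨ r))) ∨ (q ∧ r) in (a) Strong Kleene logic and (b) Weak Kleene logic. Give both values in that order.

In Strong Kleene logic: r ∨ r = true ∨ true = true
p ∨ (r ∨ r) = N ∨ true = true
q ∧ (p ∨ (r ∨ r)) = true ∧ true = true
q ∧ r = true ∧ true = true
(q ∧ (p ∨ (r ∨ r))) ∨ (q ∧ r) = true ∨ true = true
In Weak Kleene logic: r ∨ r = true ∨ true = true
p ∨ (r ∨ r) = N ∨ true = N
q ∧ (p ∨ (r ∨ r)) = true ∧ N = N
q ∧ r = true ∧ true = true
(q ∧ (p ∨ (r ∨ r))) ∨ (q ∧ r) = N ∨ true = N
They differ because Strong Kleene logic and Weak Kleene logic treat N differently under the binary connectives.

true; N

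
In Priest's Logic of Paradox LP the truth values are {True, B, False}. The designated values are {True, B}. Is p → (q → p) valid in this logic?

Yes

Every assignment of p, q over {True, B, False} gives a value in {True, B}.
In particular, with p=B, q=B: p → (q → p) = B.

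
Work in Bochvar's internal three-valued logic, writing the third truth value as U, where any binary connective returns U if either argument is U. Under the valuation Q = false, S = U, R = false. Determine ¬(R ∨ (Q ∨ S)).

Q ∨ S = false ∨ U = U
R ∨ (Q ∨ S) = false ∨ U = U
¬(R ∨ (Q ∨ S)) = ¬U = U

U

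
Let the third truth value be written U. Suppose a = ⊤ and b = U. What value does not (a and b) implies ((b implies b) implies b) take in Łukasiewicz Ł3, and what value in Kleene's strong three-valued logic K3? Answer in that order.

In Łukasiewicz Ł3: a and b = ⊤ and U = U
not (a and b) = not U = U
b implies b = U implies U = ⊤  [min(1, 1−½+½)]
(b implies b) implies b = ⊤ implies U = U
not (a and b) implies ((b implies b) implies b) = U implies U = ⊤
In Kleene's strong three-valued logic K3: a and b = ⊤ and U = U
not (a and b) = not U = U
b implies b = U implies U = U
(b implies b) implies b = U implies U = U
not (a and b) implies ((b implies b) implies b) = U implies U = U
They differ because Łukasiewicz Ł3 and Kleene's strong three-valued logic K3 treat U differently under implication.

⊤; U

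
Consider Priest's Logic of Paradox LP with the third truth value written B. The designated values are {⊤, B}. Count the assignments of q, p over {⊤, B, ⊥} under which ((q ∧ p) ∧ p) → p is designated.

Of the 9 assignments, 9 give a value in {⊤, B}.

9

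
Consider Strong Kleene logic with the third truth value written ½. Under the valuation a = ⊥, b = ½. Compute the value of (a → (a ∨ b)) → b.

½

a ∨ b = ⊥ ∨ ½ = ½
a → (a ∨ b) = ⊥ → ½ = ⊤  [¬⊥ ∨ ½]
(a → (a ∨ b)) → b = ⊤ → ½ = ½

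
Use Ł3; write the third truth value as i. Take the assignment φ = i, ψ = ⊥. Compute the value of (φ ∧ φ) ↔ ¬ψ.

i

φ ∧ φ = i ∧ i = i
¬ψ = ¬⊥ = ⊤
(φ ∧ φ) ↔ ¬ψ = i ↔ ⊤ = i  [1 − |½−1|]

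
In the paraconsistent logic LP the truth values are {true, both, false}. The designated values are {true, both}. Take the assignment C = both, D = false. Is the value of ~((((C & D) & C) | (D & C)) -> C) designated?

C & D = both & false = false
(C & D) & C = false & both = false
D & C = false & both = false
((C & D) & C) | (D & C) = false | false = false
(((C & D) & C) | (D & C)) -> C = false -> both = true  [~false | both]
~((((C & D) & C) | (D & C)) -> C) = ~true = false
false ∉ {true, both}.

No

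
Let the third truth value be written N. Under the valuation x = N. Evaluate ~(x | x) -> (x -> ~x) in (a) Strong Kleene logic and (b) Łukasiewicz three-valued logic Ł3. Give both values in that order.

In Strong Kleene logic: x | x = N | N = N
~(x | x) = ~N = N
~x = ~N = N
x -> ~x = N -> N = N
~(x | x) -> (x -> ~x) = N -> N = N
In Łukasiewicz three-valued logic Ł3: x | x = N | N = N
~(x | x) = ~N = N
~x = ~N = N
x -> ~x = N -> N = 1  [min(1, 1−½+½)]
~(x | x) -> (x -> ~x) = N -> 1 = 1
They differ because Strong Kleene logic and Łukasiewicz three-valued logic Ł3 treat N differently under implication.

N; 1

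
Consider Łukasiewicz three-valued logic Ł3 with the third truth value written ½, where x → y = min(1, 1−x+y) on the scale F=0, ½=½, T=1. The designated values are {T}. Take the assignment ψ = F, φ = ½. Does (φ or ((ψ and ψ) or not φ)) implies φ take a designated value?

Yes

ψ and ψ = F and F = F
not φ = not ½ = ½
(ψ and ψ) or not φ = F or ½ = ½
φ or ((ψ and ψ) or not φ) = ½ or ½ = ½
(φ or ((ψ and ψ) or not φ)) implies φ = ½ implies ½ = T  [min(1, 1−½+½)]
T ∈ {T}.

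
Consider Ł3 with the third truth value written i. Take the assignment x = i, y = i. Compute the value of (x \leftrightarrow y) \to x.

i

x \leftrightarrow y = i \leftrightarrow i = True  [1 − |½−½|]
(x \leftrightarrow y) \to x = True \to i = i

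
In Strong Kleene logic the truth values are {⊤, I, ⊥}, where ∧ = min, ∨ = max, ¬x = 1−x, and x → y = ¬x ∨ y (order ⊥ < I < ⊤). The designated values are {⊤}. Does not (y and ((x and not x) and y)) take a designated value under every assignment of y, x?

Countermodel: y=⊤, x=I gives I, which is not designated.

No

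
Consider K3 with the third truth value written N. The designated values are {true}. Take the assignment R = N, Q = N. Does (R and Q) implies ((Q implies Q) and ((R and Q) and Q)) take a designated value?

No

R and Q = N and N = N
Q implies Q = N implies N = N
R and Q = N and N = N
(R and Q) and Q = N and N = N
(Q implies Q) and ((R and Q) and Q) = N and N = N
(R and Q) implies ((Q implies Q) and ((R and Q) and Q)) = N implies N = N
N ∉ {true}.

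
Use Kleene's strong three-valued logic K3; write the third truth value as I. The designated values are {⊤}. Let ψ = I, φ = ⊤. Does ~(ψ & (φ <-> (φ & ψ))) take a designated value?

No

φ & ψ = ⊤ & I = I
φ <-> (φ & ψ) = ⊤ <-> I = I
ψ & (φ <-> (φ & ψ)) = I & I = I
~(ψ & (φ <-> (φ & ψ))) = ~I = I
I ∉ {⊤}.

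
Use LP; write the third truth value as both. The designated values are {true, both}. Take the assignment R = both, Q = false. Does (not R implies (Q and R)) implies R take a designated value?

Yes

not R = not both = both
Q and R = false and both = false
not R implies (Q and R) = both implies false = both  [not both or false]
(not R implies (Q and R)) implies R = both implies both = both
both ∈ {true, both}.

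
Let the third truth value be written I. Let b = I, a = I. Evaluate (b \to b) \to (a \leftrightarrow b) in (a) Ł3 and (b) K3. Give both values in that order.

In Ł3: b \to b = I \to I = 1  [min(1, 1−½+½)]
a \leftrightarrow b = I \leftrightarrow I = 1
(b \to b) \to (a \leftrightarrow b) = 1 \to 1 = 1
In K3: b \to b = I \to I = I
a \leftrightarrow b = I \leftrightarrow I = I
(b \to b) \to (a \leftrightarrow b) = I \to I = I
They differ because Ł3 and K3 treat I differently under implication.

1; I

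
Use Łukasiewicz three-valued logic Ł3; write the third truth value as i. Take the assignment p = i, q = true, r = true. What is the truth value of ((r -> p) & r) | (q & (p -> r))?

true

r -> p = true -> i = i
(r -> p) & r = i & true = i
p -> r = i -> true = true
q & (p -> r) = true & true = true
((r -> p) & r) | (q & (p -> r)) = i | true = true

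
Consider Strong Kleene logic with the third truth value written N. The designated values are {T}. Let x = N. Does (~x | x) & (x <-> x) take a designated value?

No

~x = ~N = N
~x | x = N | N = N
x <-> x = N <-> N = N
(~x | x) & (x <-> x) = N & N = N
N ∉ {T}.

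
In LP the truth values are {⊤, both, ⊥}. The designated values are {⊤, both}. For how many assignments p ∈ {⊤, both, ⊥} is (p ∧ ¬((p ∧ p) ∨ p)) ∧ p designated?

p=⊤: ⊥ ·
p=both: both ✓
p=⊥: ⊥ ·

1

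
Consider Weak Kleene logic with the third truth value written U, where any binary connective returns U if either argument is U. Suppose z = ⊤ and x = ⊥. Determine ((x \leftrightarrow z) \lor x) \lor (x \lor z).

x \leftrightarrow z = ⊥ \leftrightarrow ⊤ = ⊥
(x \leftrightarrow z) \lor x = ⊥ \lor ⊥ = ⊥
x \lor z = ⊥ \lor ⊤ = ⊤
((x \leftrightarrow z) \lor x) \lor (x \lor z) = ⊥ \lor ⊤ = ⊤

⊤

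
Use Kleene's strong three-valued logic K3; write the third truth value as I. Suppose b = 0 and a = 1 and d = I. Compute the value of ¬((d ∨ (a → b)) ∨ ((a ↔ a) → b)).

a → b = 1 → 0 = 0
d ∨ (a → b) = I ∨ 0 = I
a ↔ a = 1 ↔ 1 = 1
(a ↔ a) → b = 1 → 0 = 0
(d ∨ (a → b)) ∨ ((a ↔ a) → b) = I ∨ 0 = I
¬((d ∨ (a → b)) ∨ ((a ↔ a) → b)) = ¬I = I

I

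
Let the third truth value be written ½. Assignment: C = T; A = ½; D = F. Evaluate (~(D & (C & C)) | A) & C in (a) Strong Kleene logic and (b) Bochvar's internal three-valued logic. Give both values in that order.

In Strong Kleene logic: C & C = T & T = T
D & (C & C) = F & T = F
~(D & (C & C)) = ~F = T
~(D & (C & C)) | A = T | ½ = T
(~(D & (C & C)) | A) & C = T & T = T
In Bochvar's internal three-valued logic: C & C = T & T = T
D & (C & C) = F & T = F
~(D & (C & C)) = ~F = T
~(D & (C & C)) | A = T | ½ = ½
(~(D & (C & C)) | A) & C = ½ & T = ½
They differ because Strong Kleene logic and Bochvar's internal three-valued logic treat ½ differently under the binary connectives.

T; ½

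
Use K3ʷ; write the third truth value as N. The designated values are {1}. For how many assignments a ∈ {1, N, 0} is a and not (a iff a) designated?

a=1: 0 ·
a=N: N ·
a=0: 0 ·

0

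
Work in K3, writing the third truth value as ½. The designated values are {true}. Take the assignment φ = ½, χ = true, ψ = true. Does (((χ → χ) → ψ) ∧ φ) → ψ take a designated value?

χ → χ = true → true = true
(χ → χ) → ψ = true → true = true
((χ → χ) → ψ) ∧ φ = true ∧ ½ = ½
(((χ → χ) → ψ) ∧ φ) → ψ = ½ → true = true  [¬½ ∨ true]
true ∈ {true}.

Yes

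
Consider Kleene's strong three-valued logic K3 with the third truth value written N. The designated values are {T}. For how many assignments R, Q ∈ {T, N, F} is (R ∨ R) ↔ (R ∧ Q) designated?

Designated under: (R=T, Q=T); (R=F, Q=T); (R=F, Q=N); (R=F, Q=F).

4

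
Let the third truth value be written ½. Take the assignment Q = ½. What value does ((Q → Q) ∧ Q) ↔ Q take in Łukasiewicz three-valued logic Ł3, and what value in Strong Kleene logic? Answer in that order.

In Łukasiewicz three-valued logic Ł3: Q → Q = ½ → ½ = ⊤  [min(1, 1−½+½)]
(Q → Q) ∧ Q = ⊤ ∧ ½ = ½
((Q → Q) ∧ Q) ↔ Q = ½ ↔ ½ = ⊤
In Strong Kleene logic: Q → Q = ½ → ½ = ½
(Q → Q) ∧ Q = ½ ∧ ½ = ½
((Q → Q) ∧ Q) ↔ Q = ½ ↔ ½ = ½
They differ because Łukasiewicz three-valued logic Ł3 and Strong Kleene logic treat ½ differently under implication.

⊤; ½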